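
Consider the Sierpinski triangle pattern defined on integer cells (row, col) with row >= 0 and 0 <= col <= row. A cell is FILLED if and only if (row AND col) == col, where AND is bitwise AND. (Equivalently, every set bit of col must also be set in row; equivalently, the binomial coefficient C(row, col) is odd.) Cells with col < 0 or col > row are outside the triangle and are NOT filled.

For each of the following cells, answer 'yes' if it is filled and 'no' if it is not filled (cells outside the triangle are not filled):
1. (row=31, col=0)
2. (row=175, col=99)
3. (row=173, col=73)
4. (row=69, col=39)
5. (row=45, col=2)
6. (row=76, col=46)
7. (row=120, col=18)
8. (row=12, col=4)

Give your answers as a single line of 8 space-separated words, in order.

(31,0): row=0b11111, col=0b0, row AND col = 0b0 = 0; 0 == 0 -> filled
(175,99): row=0b10101111, col=0b1100011, row AND col = 0b100011 = 35; 35 != 99 -> empty
(173,73): row=0b10101101, col=0b1001001, row AND col = 0b1001 = 9; 9 != 73 -> empty
(69,39): row=0b1000101, col=0b100111, row AND col = 0b101 = 5; 5 != 39 -> empty
(45,2): row=0b101101, col=0b10, row AND col = 0b0 = 0; 0 != 2 -> empty
(76,46): row=0b1001100, col=0b101110, row AND col = 0b1100 = 12; 12 != 46 -> empty
(120,18): row=0b1111000, col=0b10010, row AND col = 0b10000 = 16; 16 != 18 -> empty
(12,4): row=0b1100, col=0b100, row AND col = 0b100 = 4; 4 == 4 -> filled

Answer: yes no no no no no no yes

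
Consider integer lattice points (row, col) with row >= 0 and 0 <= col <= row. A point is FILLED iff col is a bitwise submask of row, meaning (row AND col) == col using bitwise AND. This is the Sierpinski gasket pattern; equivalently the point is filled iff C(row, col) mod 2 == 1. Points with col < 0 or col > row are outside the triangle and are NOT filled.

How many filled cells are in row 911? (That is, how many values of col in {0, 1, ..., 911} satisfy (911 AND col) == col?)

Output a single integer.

Answer: 128

Derivation:
911 in binary = 1110001111
popcount(911) = number of 1-bits in 1110001111 = 7
A col c satisfies (911 AND c) == c iff every set bit of c is also set in 911; each of the 7 set bits of 911 can independently be on or off in c.
count = 2^7 = 128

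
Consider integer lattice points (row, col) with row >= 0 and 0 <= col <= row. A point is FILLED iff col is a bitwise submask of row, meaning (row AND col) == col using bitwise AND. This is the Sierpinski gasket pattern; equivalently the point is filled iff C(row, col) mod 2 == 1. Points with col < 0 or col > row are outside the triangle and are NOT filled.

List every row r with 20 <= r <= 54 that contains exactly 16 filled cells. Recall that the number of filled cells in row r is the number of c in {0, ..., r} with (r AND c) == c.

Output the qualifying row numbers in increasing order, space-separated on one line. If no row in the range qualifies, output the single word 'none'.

Row r has 2^popcount(r) filled cells, so we need popcount(r) = log2(16) = 4.
Scan r = 20..54 and keep those with exactly 4 one-bits:
r=20=10100 popcount=2 -> skip
r=21=10101 popcount=3 -> skip
r=22=10110 popcount=3 -> skip
r=23=10111 popcount=4 -> KEEP
r=24=11000 popcount=2 -> skip
r=25=11001 popcount=3 -> skip
r=26=11010 popcount=3 -> skip
r=27=11011 popcount=4 -> KEEP
r=28=11100 popcount=3 -> skip
r=29=11101 popcount=4 -> KEEP
r=30=11110 popcount=4 -> KEEP
r=31=11111 popcount=5 -> skip
r=32=100000 popcount=1 -> skip
r=33=100001 popcount=2 -> skip
r=34=100010 popcount=2 -> skip
r=35=100011 popcount=3 -> skip
r=36=100100 popcount=2 -> skip
r=37=100101 popcount=3 -> skip
r=38=100110 popcount=3 -> skip
r=39=100111 popcount=4 -> KEEP
r=40=101000 popcount=2 -> skip
r=41=101001 popcount=3 -> skip
r=42=101010 popcount=3 -> skip
r=43=101011 popcount=4 -> KEEP
r=44=101100 popcount=3 -> skip
r=45=101101 popcount=4 -> KEEP
r=46=101110 popcount=4 -> KEEP
r=47=101111 popcount=5 -> skip
r=48=110000 popcount=2 -> skip
r=49=110001 popcount=3 -> skip
r=50=110010 popcount=3 -> skip
r=51=110011 popcount=4 -> KEEP
r=52=110100 popcount=3 -> skip
r=53=110101 popcount=4 -> KEEP
r=54=110110 popcount=4 -> KEEP
Kept rows: 23 27 29 30 39 43 45 46 51 53 54

Answer: 23 27 29 30 39 43 45 46 51 53 54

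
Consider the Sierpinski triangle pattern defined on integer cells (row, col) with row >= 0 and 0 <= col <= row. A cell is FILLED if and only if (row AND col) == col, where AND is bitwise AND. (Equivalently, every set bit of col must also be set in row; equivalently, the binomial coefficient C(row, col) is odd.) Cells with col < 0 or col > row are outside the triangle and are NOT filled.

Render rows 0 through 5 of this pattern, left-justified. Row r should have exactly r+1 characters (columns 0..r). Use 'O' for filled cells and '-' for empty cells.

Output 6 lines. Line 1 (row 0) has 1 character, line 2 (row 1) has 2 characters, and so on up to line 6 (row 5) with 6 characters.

Answer: O
OO
O-O
OOOO
O---O
OO--OO

Derivation:
r0=0: O
r1=1: OO
r2=10: O-O
r3=11: OOOO
r4=100: O---O
r5=101: OO--OO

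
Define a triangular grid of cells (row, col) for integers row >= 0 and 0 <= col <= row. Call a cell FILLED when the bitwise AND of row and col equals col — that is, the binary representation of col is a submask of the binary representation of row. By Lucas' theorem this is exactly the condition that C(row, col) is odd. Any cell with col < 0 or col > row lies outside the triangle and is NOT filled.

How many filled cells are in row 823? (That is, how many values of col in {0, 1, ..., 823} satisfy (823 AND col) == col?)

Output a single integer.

Answer: 128

Derivation:
823 in binary = 1100110111
popcount(823) = number of 1-bits in 1100110111 = 7
A col c satisfies (823 AND c) == c iff every set bit of c is also set in 823; each of the 7 set bits of 823 can independently be on or off in c.
count = 2^7 = 128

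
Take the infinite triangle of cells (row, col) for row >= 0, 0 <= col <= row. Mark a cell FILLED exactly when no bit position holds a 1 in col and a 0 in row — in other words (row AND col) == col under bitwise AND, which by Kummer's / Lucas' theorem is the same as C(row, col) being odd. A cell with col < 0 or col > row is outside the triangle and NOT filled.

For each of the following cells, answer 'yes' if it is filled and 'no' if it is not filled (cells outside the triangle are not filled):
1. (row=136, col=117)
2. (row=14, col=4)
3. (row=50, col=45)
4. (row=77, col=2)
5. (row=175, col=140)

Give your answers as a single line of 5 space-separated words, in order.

Answer: no yes no no yes

Derivation:
(136,117): row=0b10001000, col=0b1110101, row AND col = 0b0 = 0; 0 != 117 -> empty
(14,4): row=0b1110, col=0b100, row AND col = 0b100 = 4; 4 == 4 -> filled
(50,45): row=0b110010, col=0b101101, row AND col = 0b100000 = 32; 32 != 45 -> empty
(77,2): row=0b1001101, col=0b10, row AND col = 0b0 = 0; 0 != 2 -> empty
(175,140): row=0b10101111, col=0b10001100, row AND col = 0b10001100 = 140; 140 == 140 -> filled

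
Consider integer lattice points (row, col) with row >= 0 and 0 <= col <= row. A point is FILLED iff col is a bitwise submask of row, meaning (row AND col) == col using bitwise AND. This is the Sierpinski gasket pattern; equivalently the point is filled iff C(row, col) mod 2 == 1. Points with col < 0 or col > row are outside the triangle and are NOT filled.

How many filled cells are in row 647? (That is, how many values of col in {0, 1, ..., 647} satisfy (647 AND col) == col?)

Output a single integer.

647 in binary = 1010000111
popcount(647) = number of 1-bits in 1010000111 = 5
A col c satisfies (647 AND c) == c iff every set bit of c is also set in 647; each of the 5 set bits of 647 can independently be on or off in c.
count = 2^5 = 32

Answer: 32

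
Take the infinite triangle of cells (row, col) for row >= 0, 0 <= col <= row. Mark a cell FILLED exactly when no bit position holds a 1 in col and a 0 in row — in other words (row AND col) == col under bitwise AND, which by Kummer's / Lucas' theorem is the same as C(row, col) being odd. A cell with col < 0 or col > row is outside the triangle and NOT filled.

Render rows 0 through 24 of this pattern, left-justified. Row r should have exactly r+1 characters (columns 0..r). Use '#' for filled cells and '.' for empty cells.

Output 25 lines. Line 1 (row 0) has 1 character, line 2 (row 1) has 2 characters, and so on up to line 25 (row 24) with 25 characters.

Answer: #
##
#.#
####
#...#
##..##
#.#.#.#
########
#.......#
##......##
#.#.....#.#
####....####
#...#...#...#
##..##..##..##
#.#.#.#.#.#.#.#
################
#...............#
##..............##
#.#.............#.#
####............####
#...#...........#...#
##..##..........##..##
#.#.#.#.........#.#.#.#
########........########
#.......#.......#.......#

Derivation:
r0=0: #
r1=1: ##
r2=10: #.#
r3=11: ####
r4=100: #...#
r5=101: ##..##
r6=110: #.#.#.#
r7=111: ########
r8=1000: #.......#
r9=1001: ##......##
r10=1010: #.#.....#.#
r11=1011: ####....####
r12=1100: #...#...#...#
r13=1101: ##..##..##..##
r14=1110: #.#.#.#.#.#.#.#
r15=1111: ################
r16=10000: #...............#
r17=10001: ##..............##
r18=10010: #.#.............#.#
r19=10011: ####............####
r20=10100: #...#...........#...#
r21=10101: ##..##..........##..##
r22=10110: #.#.#.#.........#.#.#.#
r23=10111: ########........########
r24=11000: #.......#.......#.......#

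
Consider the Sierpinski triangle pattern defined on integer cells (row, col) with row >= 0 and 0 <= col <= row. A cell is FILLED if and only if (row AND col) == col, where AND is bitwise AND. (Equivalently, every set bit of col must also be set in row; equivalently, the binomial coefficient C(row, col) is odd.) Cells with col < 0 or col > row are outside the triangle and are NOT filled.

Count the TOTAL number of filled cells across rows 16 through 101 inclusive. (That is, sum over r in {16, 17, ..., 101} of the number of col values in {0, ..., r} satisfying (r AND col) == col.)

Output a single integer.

r16=10000 pc1: +2 =2
r17=10001 pc2: +4 =6
r18=10010 pc2: +4 =10
r19=10011 pc3: +8 =18
r20=10100 pc2: +4 =22
r21=10101 pc3: +8 =30
r22=10110 pc3: +8 =38
r23=10111 pc4: +16 =54
r24=11000 pc2: +4 =58
r25=11001 pc3: +8 =66
r26=11010 pc3: +8 =74
r27=11011 pc4: +16 =90
r28=11100 pc3: +8 =98
r29=11101 pc4: +16 =114
r30=11110 pc4: +16 =130
r31=11111 pc5: +32 =162
r32=100000 pc1: +2 =164
r33=100001 pc2: +4 =168
r34=100010 pc2: +4 =172
r35=100011 pc3: +8 =180
r36=100100 pc2: +4 =184
r37=100101 pc3: +8 =192
r38=100110 pc3: +8 =200
r39=100111 pc4: +16 =216
r40=101000 pc2: +4 =220
r41=101001 pc3: +8 =228
r42=101010 pc3: +8 =236
r43=101011 pc4: +16 =252
r44=101100 pc3: +8 =260
r45=101101 pc4: +16 =276
r46=101110 pc4: +16 =292
r47=101111 pc5: +32 =324
r48=110000 pc2: +4 =328
r49=110001 pc3: +8 =336
r50=110010 pc3: +8 =344
r51=110011 pc4: +16 =360
r52=110100 pc3: +8 =368
r53=110101 pc4: +16 =384
r54=110110 pc4: +16 =400
r55=110111 pc5: +32 =432
r56=111000 pc3: +8 =440
r57=111001 pc4: +16 =456
r58=111010 pc4: +16 =472
r59=111011 pc5: +32 =504
r60=111100 pc4: +16 =520
r61=111101 pc5: +32 =552
r62=111110 pc5: +32 =584
r63=111111 pc6: +64 =648
r64=1000000 pc1: +2 =650
r65=1000001 pc2: +4 =654
r66=1000010 pc2: +4 =658
r67=1000011 pc3: +8 =666
r68=1000100 pc2: +4 =670
r69=1000101 pc3: +8 =678
r70=1000110 pc3: +8 =686
r71=1000111 pc4: +16 =702
r72=1001000 pc2: +4 =706
r73=1001001 pc3: +8 =714
r74=1001010 pc3: +8 =722
r75=1001011 pc4: +16 =738
r76=1001100 pc3: +8 =746
r77=1001101 pc4: +16 =762
r78=1001110 pc4: +16 =778
r79=1001111 pc5: +32 =810
r80=1010000 pc2: +4 =814
r81=1010001 pc3: +8 =822
r82=1010010 pc3: +8 =830
r83=1010011 pc4: +16 =846
r84=1010100 pc3: +8 =854
r85=1010101 pc4: +16 =870
r86=1010110 pc4: +16 =886
r87=1010111 pc5: +32 =918
r88=1011000 pc3: +8 =926
r89=1011001 pc4: +16 =942
r90=1011010 pc4: +16 =958
r91=1011011 pc5: +32 =990
r92=1011100 pc4: +16 =1006
r93=1011101 pc5: +32 =1038
r94=1011110 pc5: +32 =1070
r95=1011111 pc6: +64 =1134
r96=1100000 pc2: +4 =1138
r97=1100001 pc3: +8 =1146
r98=1100010 pc3: +8 =1154
r99=1100011 pc4: +16 =1170
r100=1100100 pc3: +8 =1178
r101=1100101 pc4: +16 =1194

Answer: 1194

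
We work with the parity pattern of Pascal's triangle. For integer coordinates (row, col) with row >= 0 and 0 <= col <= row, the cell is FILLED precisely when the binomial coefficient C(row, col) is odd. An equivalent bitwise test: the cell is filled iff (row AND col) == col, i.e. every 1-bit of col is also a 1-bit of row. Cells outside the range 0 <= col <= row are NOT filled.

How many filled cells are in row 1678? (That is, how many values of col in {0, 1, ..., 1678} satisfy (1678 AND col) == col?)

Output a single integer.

Answer: 64

Derivation:
1678 in binary = 11010001110
popcount(1678) = number of 1-bits in 11010001110 = 6
A col c satisfies (1678 AND c) == c iff every set bit of c is also set in 1678; each of the 6 set bits of 1678 can independently be on or off in c.
count = 2^6 = 64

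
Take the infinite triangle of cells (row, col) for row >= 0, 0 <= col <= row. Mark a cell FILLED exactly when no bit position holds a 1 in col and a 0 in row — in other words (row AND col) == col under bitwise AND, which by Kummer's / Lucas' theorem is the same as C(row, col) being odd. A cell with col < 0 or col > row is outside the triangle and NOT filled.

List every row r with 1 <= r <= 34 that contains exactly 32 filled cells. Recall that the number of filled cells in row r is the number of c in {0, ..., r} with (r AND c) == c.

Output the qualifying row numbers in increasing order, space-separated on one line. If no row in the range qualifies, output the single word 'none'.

Row r has 2^popcount(r) filled cells, so we need popcount(r) = log2(32) = 5.
Scan r = 1..34 and keep those with exactly 5 one-bits:
r=1=1 popcount=1 -> skip
r=2=10 popcount=1 -> skip
r=3=11 popcount=2 -> skip
r=4=100 popcount=1 -> skip
r=5=101 popcount=2 -> skip
r=6=110 popcount=2 -> skip
r=7=111 popcount=3 -> skip
r=8=1000 popcount=1 -> skip
r=9=1001 popcount=2 -> skip
r=10=1010 popcount=2 -> skip
r=11=1011 popcount=3 -> skip
r=12=1100 popcount=2 -> skip
r=13=1101 popcount=3 -> skip
r=14=1110 popcount=3 -> skip
r=15=1111 popcount=4 -> skip
r=16=10000 popcount=1 -> skip
r=17=10001 popcount=2 -> skip
r=18=10010 popcount=2 -> skip
r=19=10011 popcount=3 -> skip
r=20=10100 popcount=2 -> skip
r=21=10101 popcount=3 -> skip
r=22=10110 popcount=3 -> skip
r=23=10111 popcount=4 -> skip
r=24=11000 popcount=2 -> skip
r=25=11001 popcount=3 -> skip
r=26=11010 popcount=3 -> skip
r=27=11011 popcount=4 -> skip
r=28=11100 popcount=3 -> skip
r=29=11101 popcount=4 -> skip
r=30=11110 popcount=4 -> skip
r=31=11111 popcount=5 -> KEEP
r=32=100000 popcount=1 -> skip
r=33=100001 popcount=2 -> skip
r=34=100010 popcount=2 -> skip
Kept rows: 31

Answer: 31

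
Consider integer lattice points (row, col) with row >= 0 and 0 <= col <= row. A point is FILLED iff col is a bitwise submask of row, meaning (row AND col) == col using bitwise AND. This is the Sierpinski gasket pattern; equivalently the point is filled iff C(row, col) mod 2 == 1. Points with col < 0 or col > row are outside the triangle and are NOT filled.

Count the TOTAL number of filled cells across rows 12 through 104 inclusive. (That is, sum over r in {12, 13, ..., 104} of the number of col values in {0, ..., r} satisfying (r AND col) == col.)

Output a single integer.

Answer: 1286

Derivation:
r12=1100 pc2: +4 =4
r13=1101 pc3: +8 =12
r14=1110 pc3: +8 =20
r15=1111 pc4: +16 =36
r16=10000 pc1: +2 =38
r17=10001 pc2: +4 =42
r18=10010 pc2: +4 =46
r19=10011 pc3: +8 =54
r20=10100 pc2: +4 =58
r21=10101 pc3: +8 =66
r22=10110 pc3: +8 =74
r23=10111 pc4: +16 =90
r24=11000 pc2: +4 =94
r25=11001 pc3: +8 =102
r26=11010 pc3: +8 =110
r27=11011 pc4: +16 =126
r28=11100 pc3: +8 =134
r29=11101 pc4: +16 =150
r30=11110 pc4: +16 =166
r31=11111 pc5: +32 =198
r32=100000 pc1: +2 =200
r33=100001 pc2: +4 =204
r34=100010 pc2: +4 =208
r35=100011 pc3: +8 =216
r36=100100 pc2: +4 =220
r37=100101 pc3: +8 =228
r38=100110 pc3: +8 =236
r39=100111 pc4: +16 =252
r40=101000 pc2: +4 =256
r41=101001 pc3: +8 =264
r42=101010 pc3: +8 =272
r43=101011 pc4: +16 =288
r44=101100 pc3: +8 =296
r45=101101 pc4: +16 =312
r46=101110 pc4: +16 =328
r47=101111 pc5: +32 =360
r48=110000 pc2: +4 =364
r49=110001 pc3: +8 =372
r50=110010 pc3: +8 =380
r51=110011 pc4: +16 =396
r52=110100 pc3: +8 =404
r53=110101 pc4: +16 =420
r54=110110 pc4: +16 =436
r55=110111 pc5: +32 =468
r56=111000 pc3: +8 =476
r57=111001 pc4: +16 =492
r58=111010 pc4: +16 =508
r59=111011 pc5: +32 =540
r60=111100 pc4: +16 =556
r61=111101 pc5: +32 =588
r62=111110 pc5: +32 =620
r63=111111 pc6: +64 =684
r64=1000000 pc1: +2 =686
r65=1000001 pc2: +4 =690
r66=1000010 pc2: +4 =694
r67=1000011 pc3: +8 =702
r68=1000100 pc2: +4 =706
r69=1000101 pc3: +8 =714
r70=1000110 pc3: +8 =722
r71=1000111 pc4: +16 =738
r72=1001000 pc2: +4 =742
r73=1001001 pc3: +8 =750
r74=1001010 pc3: +8 =758
r75=1001011 pc4: +16 =774
r76=1001100 pc3: +8 =782
r77=1001101 pc4: +16 =798
r78=1001110 pc4: +16 =814
r79=1001111 pc5: +32 =846
r80=1010000 pc2: +4 =850
r81=1010001 pc3: +8 =858
r82=1010010 pc3: +8 =866
r83=1010011 pc4: +16 =882
r84=1010100 pc3: +8 =890
r85=1010101 pc4: +16 =906
r86=1010110 pc4: +16 =922
r87=1010111 pc5: +32 =954
r88=1011000 pc3: +8 =962
r89=1011001 pc4: +16 =978
r90=1011010 pc4: +16 =994
r91=1011011 pc5: +32 =1026
r92=1011100 pc4: +16 =1042
r93=1011101 pc5: +32 =1074
r94=1011110 pc5: +32 =1106
r95=1011111 pc6: +64 =1170
r96=1100000 pc2: +4 =1174
r97=1100001 pc3: +8 =1182
r98=1100010 pc3: +8 =1190
r99=1100011 pc4: +16 =1206
r100=1100100 pc3: +8 =1214
r101=1100101 pc4: +16 =1230
r102=1100110 pc4: +16 =1246
r103=1100111 pc5: +32 =1278
r104=1101000 pc3: +8 =1286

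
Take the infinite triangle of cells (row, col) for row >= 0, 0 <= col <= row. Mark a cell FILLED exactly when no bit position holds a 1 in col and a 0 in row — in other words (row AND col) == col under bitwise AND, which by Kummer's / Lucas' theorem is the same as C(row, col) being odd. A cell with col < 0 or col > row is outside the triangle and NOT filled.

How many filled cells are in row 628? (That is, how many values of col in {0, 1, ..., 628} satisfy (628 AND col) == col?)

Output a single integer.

628 in binary = 1001110100
popcount(628) = number of 1-bits in 1001110100 = 5
A col c satisfies (628 AND c) == c iff every set bit of c is also set in 628; each of the 5 set bits of 628 can independently be on or off in c.
count = 2^5 = 32

Answer: 32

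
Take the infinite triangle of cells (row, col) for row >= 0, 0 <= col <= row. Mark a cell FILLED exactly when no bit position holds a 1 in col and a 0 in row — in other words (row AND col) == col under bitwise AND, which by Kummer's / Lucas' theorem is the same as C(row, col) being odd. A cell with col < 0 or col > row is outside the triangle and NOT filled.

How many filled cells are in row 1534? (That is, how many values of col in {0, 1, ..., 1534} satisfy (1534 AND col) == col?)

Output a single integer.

Answer: 512

Derivation:
1534 in binary = 10111111110
popcount(1534) = number of 1-bits in 10111111110 = 9
A col c satisfies (1534 AND c) == c iff every set bit of c is also set in 1534; each of the 9 set bits of 1534 can independently be on or off in c.
count = 2^9 = 512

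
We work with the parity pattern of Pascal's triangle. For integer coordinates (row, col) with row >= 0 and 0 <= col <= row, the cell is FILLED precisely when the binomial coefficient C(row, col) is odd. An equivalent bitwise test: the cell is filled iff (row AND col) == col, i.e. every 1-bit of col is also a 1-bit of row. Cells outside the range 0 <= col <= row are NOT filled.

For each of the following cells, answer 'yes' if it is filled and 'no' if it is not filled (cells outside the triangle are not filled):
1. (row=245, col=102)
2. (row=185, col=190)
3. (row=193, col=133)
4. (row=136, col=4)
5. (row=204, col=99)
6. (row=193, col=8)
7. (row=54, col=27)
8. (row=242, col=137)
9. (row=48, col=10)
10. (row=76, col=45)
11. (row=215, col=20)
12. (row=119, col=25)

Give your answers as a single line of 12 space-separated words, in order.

Answer: no no no no no no no no no no yes no

Derivation:
(245,102): row=0b11110101, col=0b1100110, row AND col = 0b1100100 = 100; 100 != 102 -> empty
(185,190): col outside [0, 185] -> not filled
(193,133): row=0b11000001, col=0b10000101, row AND col = 0b10000001 = 129; 129 != 133 -> empty
(136,4): row=0b10001000, col=0b100, row AND col = 0b0 = 0; 0 != 4 -> empty
(204,99): row=0b11001100, col=0b1100011, row AND col = 0b1000000 = 64; 64 != 99 -> empty
(193,8): row=0b11000001, col=0b1000, row AND col = 0b0 = 0; 0 != 8 -> empty
(54,27): row=0b110110, col=0b11011, row AND col = 0b10010 = 18; 18 != 27 -> empty
(242,137): row=0b11110010, col=0b10001001, row AND col = 0b10000000 = 128; 128 != 137 -> empty
(48,10): row=0b110000, col=0b1010, row AND col = 0b0 = 0; 0 != 10 -> empty
(76,45): row=0b1001100, col=0b101101, row AND col = 0b1100 = 12; 12 != 45 -> empty
(215,20): row=0b11010111, col=0b10100, row AND col = 0b10100 = 20; 20 == 20 -> filled
(119,25): row=0b1110111, col=0b11001, row AND col = 0b10001 = 17; 17 != 25 -> empty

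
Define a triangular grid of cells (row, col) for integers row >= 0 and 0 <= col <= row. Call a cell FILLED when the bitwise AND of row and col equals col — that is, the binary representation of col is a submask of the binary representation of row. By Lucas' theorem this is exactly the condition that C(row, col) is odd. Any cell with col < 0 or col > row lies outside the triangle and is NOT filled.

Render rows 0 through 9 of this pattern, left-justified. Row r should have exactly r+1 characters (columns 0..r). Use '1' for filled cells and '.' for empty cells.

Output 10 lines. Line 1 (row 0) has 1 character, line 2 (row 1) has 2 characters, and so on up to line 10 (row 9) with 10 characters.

r0=0: 1
r1=1: 11
r2=10: 1.1
r3=11: 1111
r4=100: 1...1
r5=101: 11..11
r6=110: 1.1.1.1
r7=111: 11111111
r8=1000: 1.......1
r9=1001: 11......11

Answer: 1
11
1.1
1111
1...1
11..11
1.1.1.1
11111111
1.......1
11......11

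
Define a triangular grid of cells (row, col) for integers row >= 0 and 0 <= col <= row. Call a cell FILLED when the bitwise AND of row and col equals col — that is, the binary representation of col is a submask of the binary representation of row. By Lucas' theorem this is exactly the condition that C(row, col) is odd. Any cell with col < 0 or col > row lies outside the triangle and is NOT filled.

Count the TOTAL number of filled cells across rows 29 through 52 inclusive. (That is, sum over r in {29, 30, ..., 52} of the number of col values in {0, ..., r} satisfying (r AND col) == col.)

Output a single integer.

Answer: 270

Derivation:
r29=11101 pc4: +16 =16
r30=11110 pc4: +16 =32
r31=11111 pc5: +32 =64
r32=100000 pc1: +2 =66
r33=100001 pc2: +4 =70
r34=100010 pc2: +4 =74
r35=100011 pc3: +8 =82
r36=100100 pc2: +4 =86
r37=100101 pc3: +8 =94
r38=100110 pc3: +8 =102
r39=100111 pc4: +16 =118
r40=101000 pc2: +4 =122
r41=101001 pc3: +8 =130
r42=101010 pc3: +8 =138
r43=101011 pc4: +16 =154
r44=101100 pc3: +8 =162
r45=101101 pc4: +16 =178
r46=101110 pc4: +16 =194
r47=101111 pc5: +32 =226
r48=110000 pc2: +4 =230
r49=110001 pc3: +8 =238
r50=110010 pc3: +8 =246
r51=110011 pc4: +16 =262
r52=110100 pc3: +8 =270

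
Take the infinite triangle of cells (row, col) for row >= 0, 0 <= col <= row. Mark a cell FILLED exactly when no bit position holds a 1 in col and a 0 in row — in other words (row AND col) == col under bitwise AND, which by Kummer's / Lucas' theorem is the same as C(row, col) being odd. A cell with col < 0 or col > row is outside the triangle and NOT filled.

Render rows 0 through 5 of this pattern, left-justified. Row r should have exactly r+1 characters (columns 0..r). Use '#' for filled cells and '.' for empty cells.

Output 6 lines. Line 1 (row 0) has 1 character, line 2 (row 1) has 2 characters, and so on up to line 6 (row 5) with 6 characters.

Answer: #
##
#.#
####
#...#
##..##

Derivation:
r0=0: #
r1=1: ##
r2=10: #.#
r3=11: ####
r4=100: #...#
r5=101: ##..##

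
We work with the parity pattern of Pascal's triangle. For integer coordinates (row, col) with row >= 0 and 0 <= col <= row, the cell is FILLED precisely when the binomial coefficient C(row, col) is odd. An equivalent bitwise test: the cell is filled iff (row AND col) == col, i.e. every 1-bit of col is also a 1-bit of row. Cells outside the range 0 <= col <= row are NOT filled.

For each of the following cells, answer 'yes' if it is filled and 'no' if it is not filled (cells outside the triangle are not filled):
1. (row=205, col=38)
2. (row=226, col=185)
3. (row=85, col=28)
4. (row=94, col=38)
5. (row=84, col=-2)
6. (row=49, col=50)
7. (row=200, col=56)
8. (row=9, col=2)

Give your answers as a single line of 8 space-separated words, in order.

Answer: no no no no no no no no

Derivation:
(205,38): row=0b11001101, col=0b100110, row AND col = 0b100 = 4; 4 != 38 -> empty
(226,185): row=0b11100010, col=0b10111001, row AND col = 0b10100000 = 160; 160 != 185 -> empty
(85,28): row=0b1010101, col=0b11100, row AND col = 0b10100 = 20; 20 != 28 -> empty
(94,38): row=0b1011110, col=0b100110, row AND col = 0b110 = 6; 6 != 38 -> empty
(84,-2): col outside [0, 84] -> not filled
(49,50): col outside [0, 49] -> not filled
(200,56): row=0b11001000, col=0b111000, row AND col = 0b1000 = 8; 8 != 56 -> empty
(9,2): row=0b1001, col=0b10, row AND col = 0b0 = 0; 0 != 2 -> empty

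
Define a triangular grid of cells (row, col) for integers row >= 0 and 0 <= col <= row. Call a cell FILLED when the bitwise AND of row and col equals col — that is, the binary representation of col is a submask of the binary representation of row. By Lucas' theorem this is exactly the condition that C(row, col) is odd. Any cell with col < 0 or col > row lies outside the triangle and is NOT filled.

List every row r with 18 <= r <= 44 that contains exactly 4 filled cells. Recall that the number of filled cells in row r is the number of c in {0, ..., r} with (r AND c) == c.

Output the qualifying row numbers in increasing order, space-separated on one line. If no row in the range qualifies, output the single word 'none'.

Row r has 2^popcount(r) filled cells, so we need popcount(r) = log2(4) = 2.
Scan r = 18..44 and keep those with exactly 2 one-bits:
r=18=10010 popcount=2 -> KEEP
r=19=10011 popcount=3 -> skip
r=20=10100 popcount=2 -> KEEP
r=21=10101 popcount=3 -> skip
r=22=10110 popcount=3 -> skip
r=23=10111 popcount=4 -> skip
r=24=11000 popcount=2 -> KEEP
r=25=11001 popcount=3 -> skip
r=26=11010 popcount=3 -> skip
r=27=11011 popcount=4 -> skip
r=28=11100 popcount=3 -> skip
r=29=11101 popcount=4 -> skip
r=30=11110 popcount=4 -> skip
r=31=11111 popcount=5 -> skip
r=32=100000 popcount=1 -> skip
r=33=100001 popcount=2 -> KEEP
r=34=100010 popcount=2 -> KEEP
r=35=100011 popcount=3 -> skip
r=36=100100 popcount=2 -> KEEP
r=37=100101 popcount=3 -> skip
r=38=100110 popcount=3 -> skip
r=39=100111 popcount=4 -> skip
r=40=101000 popcount=2 -> KEEP
r=41=101001 popcount=3 -> skip
r=42=101010 popcount=3 -> skip
r=43=101011 popcount=4 -> skip
r=44=101100 popcount=3 -> skip
Kept rows: 18 20 24 33 34 36 40

Answer: 18 20 24 33 34 36 40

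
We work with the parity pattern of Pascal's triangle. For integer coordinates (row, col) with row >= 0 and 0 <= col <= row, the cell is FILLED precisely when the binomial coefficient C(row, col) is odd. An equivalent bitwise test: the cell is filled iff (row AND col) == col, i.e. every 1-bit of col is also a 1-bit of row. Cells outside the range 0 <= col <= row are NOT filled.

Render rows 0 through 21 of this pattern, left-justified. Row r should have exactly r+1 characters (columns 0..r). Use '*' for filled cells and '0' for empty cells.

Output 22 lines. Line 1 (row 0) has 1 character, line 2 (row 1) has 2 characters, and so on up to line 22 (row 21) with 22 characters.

Answer: *
**
*0*
****
*000*
**00**
*0*0*0*
********
*0000000*
**000000**
*0*00000*0*
****0000****
*000*000*000*
**00**00**00**
*0*0*0*0*0*0*0*
****************
*000000000000000*
**00000000000000**
*0*0000000000000*0*
****000000000000****
*000*00000000000*000*
**00**0000000000**00**

Derivation:
r0=0: *
r1=1: **
r2=10: *0*
r3=11: ****
r4=100: *000*
r5=101: **00**
r6=110: *0*0*0*
r7=111: ********
r8=1000: *0000000*
r9=1001: **000000**
r10=1010: *0*00000*0*
r11=1011: ****0000****
r12=1100: *000*000*000*
r13=1101: **00**00**00**
r14=1110: *0*0*0*0*0*0*0*
r15=1111: ****************
r16=10000: *000000000000000*
r17=10001: **00000000000000**
r18=10010: *0*0000000000000*0*
r19=10011: ****000000000000****
r20=10100: *000*00000000000*000*
r21=10101: **00**0000000000**00**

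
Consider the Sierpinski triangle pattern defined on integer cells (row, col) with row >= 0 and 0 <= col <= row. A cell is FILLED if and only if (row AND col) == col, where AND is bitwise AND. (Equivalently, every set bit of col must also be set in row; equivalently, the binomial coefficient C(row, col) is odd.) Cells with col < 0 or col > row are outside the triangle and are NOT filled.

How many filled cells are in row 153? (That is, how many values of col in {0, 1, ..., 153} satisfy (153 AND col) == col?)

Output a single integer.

153 in binary = 10011001
popcount(153) = number of 1-bits in 10011001 = 4
A col c satisfies (153 AND c) == c iff every set bit of c is also set in 153; each of the 4 set bits of 153 can independently be on or off in c.
count = 2^4 = 16

Answer: 16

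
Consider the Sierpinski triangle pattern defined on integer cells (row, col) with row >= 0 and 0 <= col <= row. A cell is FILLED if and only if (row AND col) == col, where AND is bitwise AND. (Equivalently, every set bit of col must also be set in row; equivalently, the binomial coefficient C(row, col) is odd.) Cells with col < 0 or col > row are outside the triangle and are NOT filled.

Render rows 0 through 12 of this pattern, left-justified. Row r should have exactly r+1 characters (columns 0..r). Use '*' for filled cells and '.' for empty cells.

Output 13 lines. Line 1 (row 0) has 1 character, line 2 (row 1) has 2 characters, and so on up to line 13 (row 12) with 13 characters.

r0=0: *
r1=1: **
r2=10: *.*
r3=11: ****
r4=100: *...*
r5=101: **..**
r6=110: *.*.*.*
r7=111: ********
r8=1000: *.......*
r9=1001: **......**
r10=1010: *.*.....*.*
r11=1011: ****....****
r12=1100: *...*...*...*

Answer: *
**
*.*
****
*...*
**..**
*.*.*.*
********
*.......*
**......**
*.*.....*.*
****....****
*...*...*...*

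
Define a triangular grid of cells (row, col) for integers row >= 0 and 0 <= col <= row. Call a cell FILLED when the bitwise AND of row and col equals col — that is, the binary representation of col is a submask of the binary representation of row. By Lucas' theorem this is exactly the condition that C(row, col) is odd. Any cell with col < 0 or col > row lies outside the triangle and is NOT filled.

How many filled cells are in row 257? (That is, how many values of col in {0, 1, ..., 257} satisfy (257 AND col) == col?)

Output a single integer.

257 in binary = 100000001
popcount(257) = number of 1-bits in 100000001 = 2
A col c satisfies (257 AND c) == c iff every set bit of c is also set in 257; each of the 2 set bits of 257 can independently be on or off in c.
count = 2^2 = 4

Answer: 4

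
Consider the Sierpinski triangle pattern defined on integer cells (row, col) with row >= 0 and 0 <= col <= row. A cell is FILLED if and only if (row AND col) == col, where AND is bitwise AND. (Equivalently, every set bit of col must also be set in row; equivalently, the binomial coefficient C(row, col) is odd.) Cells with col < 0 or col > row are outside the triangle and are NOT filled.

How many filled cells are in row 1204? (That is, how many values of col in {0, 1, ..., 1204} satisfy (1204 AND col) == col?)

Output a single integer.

1204 in binary = 10010110100
popcount(1204) = number of 1-bits in 10010110100 = 5
A col c satisfies (1204 AND c) == c iff every set bit of c is also set in 1204; each of the 5 set bits of 1204 can independently be on or off in c.
count = 2^5 = 32

Answer: 32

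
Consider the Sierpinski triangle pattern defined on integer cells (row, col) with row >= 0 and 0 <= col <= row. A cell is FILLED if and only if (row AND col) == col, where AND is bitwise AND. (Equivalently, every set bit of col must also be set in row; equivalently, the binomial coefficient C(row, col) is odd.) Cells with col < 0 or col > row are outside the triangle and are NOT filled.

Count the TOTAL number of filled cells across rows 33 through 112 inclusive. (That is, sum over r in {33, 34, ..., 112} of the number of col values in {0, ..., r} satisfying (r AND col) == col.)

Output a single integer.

r33=100001 pc2: +4 =4
r34=100010 pc2: +4 =8
r35=100011 pc3: +8 =16
r36=100100 pc2: +4 =20
r37=100101 pc3: +8 =28
r38=100110 pc3: +8 =36
r39=100111 pc4: +16 =52
r40=101000 pc2: +4 =56
r41=101001 pc3: +8 =64
r42=101010 pc3: +8 =72
r43=101011 pc4: +16 =88
r44=101100 pc3: +8 =96
r45=101101 pc4: +16 =112
r46=101110 pc4: +16 =128
r47=101111 pc5: +32 =160
r48=110000 pc2: +4 =164
r49=110001 pc3: +8 =172
r50=110010 pc3: +8 =180
r51=110011 pc4: +16 =196
r52=110100 pc3: +8 =204
r53=110101 pc4: +16 =220
r54=110110 pc4: +16 =236
r55=110111 pc5: +32 =268
r56=111000 pc3: +8 =276
r57=111001 pc4: +16 =292
r58=111010 pc4: +16 =308
r59=111011 pc5: +32 =340
r60=111100 pc4: +16 =356
r61=111101 pc5: +32 =388
r62=111110 pc5: +32 =420
r63=111111 pc6: +64 =484
r64=1000000 pc1: +2 =486
r65=1000001 pc2: +4 =490
r66=1000010 pc2: +4 =494
r67=1000011 pc3: +8 =502
r68=1000100 pc2: +4 =506
r69=1000101 pc3: +8 =514
r70=1000110 pc3: +8 =522
r71=1000111 pc4: +16 =538
r72=1001000 pc2: +4 =542
r73=1001001 pc3: +8 =550
r74=1001010 pc3: +8 =558
r75=1001011 pc4: +16 =574
r76=1001100 pc3: +8 =582
r77=1001101 pc4: +16 =598
r78=1001110 pc4: +16 =614
r79=1001111 pc5: +32 =646
r80=1010000 pc2: +4 =650
r81=1010001 pc3: +8 =658
r82=1010010 pc3: +8 =666
r83=1010011 pc4: +16 =682
r84=1010100 pc3: +8 =690
r85=1010101 pc4: +16 =706
r86=1010110 pc4: +16 =722
r87=1010111 pc5: +32 =754
r88=1011000 pc3: +8 =762
r89=1011001 pc4: +16 =778
r90=1011010 pc4: +16 =794
r91=1011011 pc5: +32 =826
r92=1011100 pc4: +16 =842
r93=1011101 pc5: +32 =874
r94=1011110 pc5: +32 =906
r95=1011111 pc6: +64 =970
r96=1100000 pc2: +4 =974
r97=1100001 pc3: +8 =982
r98=1100010 pc3: +8 =990
r99=1100011 pc4: +16 =1006
r100=1100100 pc3: +8 =1014
r101=1100101 pc4: +16 =1030
r102=1100110 pc4: +16 =1046
r103=1100111 pc5: +32 =1078
r104=1101000 pc3: +8 =1086
r105=1101001 pc4: +16 =1102
r106=1101010 pc4: +16 =1118
r107=1101011 pc5: +32 =1150
r108=1101100 pc4: +16 =1166
r109=1101101 pc5: +32 =1198
r110=1101110 pc5: +32 =1230
r111=1101111 pc6: +64 =1294
r112=1110000 pc3: +8 =1302

Answer: 1302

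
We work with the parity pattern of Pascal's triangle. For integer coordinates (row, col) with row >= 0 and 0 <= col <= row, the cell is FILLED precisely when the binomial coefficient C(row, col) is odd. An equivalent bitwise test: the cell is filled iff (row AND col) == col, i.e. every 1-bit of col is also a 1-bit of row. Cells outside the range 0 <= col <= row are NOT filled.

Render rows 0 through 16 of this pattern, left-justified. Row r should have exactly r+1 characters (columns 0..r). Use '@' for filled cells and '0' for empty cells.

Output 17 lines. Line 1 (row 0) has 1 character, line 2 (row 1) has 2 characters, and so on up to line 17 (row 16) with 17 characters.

r0=0: @
r1=1: @@
r2=10: @0@
r3=11: @@@@
r4=100: @000@
r5=101: @@00@@
r6=110: @0@0@0@
r7=111: @@@@@@@@
r8=1000: @0000000@
r9=1001: @@000000@@
r10=1010: @0@00000@0@
r11=1011: @@@@0000@@@@
r12=1100: @000@000@000@
r13=1101: @@00@@00@@00@@
r14=1110: @0@0@0@0@0@0@0@
r15=1111: @@@@@@@@@@@@@@@@
r16=10000: @000000000000000@

Answer: @
@@
@0@
@@@@
@000@
@@00@@
@0@0@0@
@@@@@@@@
@0000000@
@@000000@@
@0@00000@0@
@@@@0000@@@@
@000@000@000@
@@00@@00@@00@@
@0@0@0@0@0@0@0@
@@@@@@@@@@@@@@@@
@000000000000000@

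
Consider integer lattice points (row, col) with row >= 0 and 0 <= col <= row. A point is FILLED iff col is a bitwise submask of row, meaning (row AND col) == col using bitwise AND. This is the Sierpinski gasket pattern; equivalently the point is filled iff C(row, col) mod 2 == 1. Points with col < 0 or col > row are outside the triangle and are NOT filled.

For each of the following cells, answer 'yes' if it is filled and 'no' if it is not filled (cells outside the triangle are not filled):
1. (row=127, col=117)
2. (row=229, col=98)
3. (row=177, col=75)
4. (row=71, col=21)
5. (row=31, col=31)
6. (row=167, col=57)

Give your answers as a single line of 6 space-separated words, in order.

(127,117): row=0b1111111, col=0b1110101, row AND col = 0b1110101 = 117; 117 == 117 -> filled
(229,98): row=0b11100101, col=0b1100010, row AND col = 0b1100000 = 96; 96 != 98 -> empty
(177,75): row=0b10110001, col=0b1001011, row AND col = 0b1 = 1; 1 != 75 -> empty
(71,21): row=0b1000111, col=0b10101, row AND col = 0b101 = 5; 5 != 21 -> empty
(31,31): row=0b11111, col=0b11111, row AND col = 0b11111 = 31; 31 == 31 -> filled
(167,57): row=0b10100111, col=0b111001, row AND col = 0b100001 = 33; 33 != 57 -> empty

Answer: yes no no no yes no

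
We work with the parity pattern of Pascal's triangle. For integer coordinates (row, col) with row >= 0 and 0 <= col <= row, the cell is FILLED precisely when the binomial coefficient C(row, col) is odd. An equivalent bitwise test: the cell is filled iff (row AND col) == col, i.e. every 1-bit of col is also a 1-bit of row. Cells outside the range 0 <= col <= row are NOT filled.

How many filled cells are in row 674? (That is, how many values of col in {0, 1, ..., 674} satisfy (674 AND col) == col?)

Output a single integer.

674 in binary = 1010100010
popcount(674) = number of 1-bits in 1010100010 = 4
A col c satisfies (674 AND c) == c iff every set bit of c is also set in 674; each of the 4 set bits of 674 can independently be on or off in c.
count = 2^4 = 16

Answer: 16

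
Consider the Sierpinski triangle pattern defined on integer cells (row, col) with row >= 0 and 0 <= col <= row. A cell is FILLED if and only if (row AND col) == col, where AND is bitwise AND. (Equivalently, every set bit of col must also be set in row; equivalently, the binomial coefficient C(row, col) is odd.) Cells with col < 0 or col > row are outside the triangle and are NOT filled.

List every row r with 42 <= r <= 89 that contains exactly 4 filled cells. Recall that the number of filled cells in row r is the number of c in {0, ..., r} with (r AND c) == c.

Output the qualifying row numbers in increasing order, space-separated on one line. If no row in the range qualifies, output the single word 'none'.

Row r has 2^popcount(r) filled cells, so we need popcount(r) = log2(4) = 2.
Scan r = 42..89 and keep those with exactly 2 one-bits:
r=42=101010 popcount=3 -> skip
r=43=101011 popcount=4 -> skip
r=44=101100 popcount=3 -> skip
r=45=101101 popcount=4 -> skip
r=46=101110 popcount=4 -> skip
r=47=101111 popcount=5 -> skip
r=48=110000 popcount=2 -> KEEP
r=49=110001 popcount=3 -> skip
r=50=110010 popcount=3 -> skip
r=51=110011 popcount=4 -> skip
r=52=110100 popcount=3 -> skip
r=53=110101 popcount=4 -> skip
r=54=110110 popcount=4 -> skip
r=55=110111 popcount=5 -> skip
r=56=111000 popcount=3 -> skip
r=57=111001 popcount=4 -> skip
r=58=111010 popcount=4 -> skip
r=59=111011 popcount=5 -> skip
r=60=111100 popcount=4 -> skip
r=61=111101 popcount=5 -> skip
r=62=111110 popcount=5 -> skip
r=63=111111 popcount=6 -> skip
r=64=1000000 popcount=1 -> skip
r=65=1000001 popcount=2 -> KEEP
r=66=1000010 popcount=2 -> KEEP
r=67=1000011 popcount=3 -> skip
r=68=1000100 popcount=2 -> KEEP
r=69=1000101 popcount=3 -> skip
r=70=1000110 popcount=3 -> skip
r=71=1000111 popcount=4 -> skip
r=72=1001000 popcount=2 -> KEEP
r=73=1001001 popcount=3 -> skip
r=74=1001010 popcount=3 -> skip
r=75=1001011 popcount=4 -> skip
r=76=1001100 popcount=3 -> skip
r=77=1001101 popcount=4 -> skip
r=78=1001110 popcount=4 -> skip
r=79=1001111 popcount=5 -> skip
r=80=1010000 popcount=2 -> KEEP
r=81=1010001 popcount=3 -> skip
r=82=1010010 popcount=3 -> skip
r=83=1010011 popcount=4 -> skip
r=84=1010100 popcount=3 -> skip
r=85=1010101 popcount=4 -> skip
r=86=1010110 popcount=4 -> skip
r=87=1010111 popcount=5 -> skip
r=88=1011000 popcount=3 -> skip
r=89=1011001 popcount=4 -> skip
Kept rows: 48 65 66 68 72 80

Answer: 48 65 66 68 72 80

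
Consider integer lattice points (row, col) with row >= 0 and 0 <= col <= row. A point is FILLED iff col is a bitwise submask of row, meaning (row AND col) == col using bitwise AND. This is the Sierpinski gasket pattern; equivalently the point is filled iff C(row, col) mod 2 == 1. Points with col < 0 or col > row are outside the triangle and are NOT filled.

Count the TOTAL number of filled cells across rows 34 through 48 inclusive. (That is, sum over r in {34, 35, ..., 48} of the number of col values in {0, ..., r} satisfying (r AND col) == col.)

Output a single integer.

r34=100010 pc2: +4 =4
r35=100011 pc3: +8 =12
r36=100100 pc2: +4 =16
r37=100101 pc3: +8 =24
r38=100110 pc3: +8 =32
r39=100111 pc4: +16 =48
r40=101000 pc2: +4 =52
r41=101001 pc3: +8 =60
r42=101010 pc3: +8 =68
r43=101011 pc4: +16 =84
r44=101100 pc3: +8 =92
r45=101101 pc4: +16 =108
r46=101110 pc4: +16 =124
r47=101111 pc5: +32 =156
r48=110000 pc2: +4 =160

Answer: 160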